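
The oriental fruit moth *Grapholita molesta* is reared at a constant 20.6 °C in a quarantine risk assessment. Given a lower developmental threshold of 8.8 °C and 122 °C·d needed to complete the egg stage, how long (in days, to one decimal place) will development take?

Daily accumulation = 20.6 − 8.8 = 11.8 DD/day.
Duration = 122 / 11.8 = 10.339 ≈ 10.3 days.

10.3 days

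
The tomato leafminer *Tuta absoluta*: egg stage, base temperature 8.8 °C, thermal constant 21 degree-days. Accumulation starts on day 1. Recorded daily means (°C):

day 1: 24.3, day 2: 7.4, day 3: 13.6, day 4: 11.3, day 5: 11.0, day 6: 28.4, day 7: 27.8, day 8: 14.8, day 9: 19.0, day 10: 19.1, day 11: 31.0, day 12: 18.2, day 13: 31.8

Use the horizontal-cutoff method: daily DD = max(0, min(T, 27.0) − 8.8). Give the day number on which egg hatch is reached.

day 4

Daily DD above 8.8 °C (capped at 18.2): 15.5, 0.0, 4.8, 2.5, 2.2, 18.2, 18.2, 6.0, 10.2, 10.3, 18.2, 9.4, 18.2.
Cumulative: 15.5, 15.5, 20.3, 22.8, 25.0, 43.2, 61.4, 67.4, 77.6, 87.9, 106.1, 115.5, 133.7.
The total first reaches 21 DD on day 4.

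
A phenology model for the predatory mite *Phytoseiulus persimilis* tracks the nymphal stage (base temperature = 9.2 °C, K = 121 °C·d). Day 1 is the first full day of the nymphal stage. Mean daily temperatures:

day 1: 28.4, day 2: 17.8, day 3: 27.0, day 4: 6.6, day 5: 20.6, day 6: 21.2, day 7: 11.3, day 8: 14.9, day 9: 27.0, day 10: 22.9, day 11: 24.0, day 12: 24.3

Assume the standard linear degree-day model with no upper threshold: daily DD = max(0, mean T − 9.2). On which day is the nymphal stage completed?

day 11

Daily DD above 9.2 °C: 19.2, 8.6, 17.8, 0.0, 11.4, 12.0, 2.1, 5.7, 17.8, 13.7, 14.8, 15.1.
Cumulative: 19.2, 27.8, 45.6, 45.6, 57.0, 69.0, 71.1, 76.8, 94.6, 108.3, 123.1, 138.2.
The total first reaches 121 DD on day 11.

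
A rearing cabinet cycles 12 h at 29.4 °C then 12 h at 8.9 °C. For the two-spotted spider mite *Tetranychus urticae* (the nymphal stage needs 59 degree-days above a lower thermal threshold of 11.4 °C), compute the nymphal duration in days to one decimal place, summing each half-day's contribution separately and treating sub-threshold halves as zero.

Day half: max(0, 29.4 − 11.4) × 0.5 = 18.0 × 0.5 = 9.00 DD.
Night half: max(0, 8.9 − 11.4) × 0.5 = 0.0 × 0.5 = 0.00 DD.
Per 24 h: 9.00 DD/day.
Duration = 59 / 9.00 = 6.556 ≈ 6.6 days.

6.6 days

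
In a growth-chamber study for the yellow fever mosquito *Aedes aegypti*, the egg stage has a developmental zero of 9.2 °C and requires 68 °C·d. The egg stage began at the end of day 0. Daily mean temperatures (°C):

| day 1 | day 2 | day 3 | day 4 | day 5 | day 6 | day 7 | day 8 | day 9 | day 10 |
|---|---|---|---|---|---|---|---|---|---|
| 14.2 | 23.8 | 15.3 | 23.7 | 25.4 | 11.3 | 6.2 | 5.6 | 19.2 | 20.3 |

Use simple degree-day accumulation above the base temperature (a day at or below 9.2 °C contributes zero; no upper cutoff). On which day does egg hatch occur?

Daily DD above 9.2 °C: 5.0, 14.6, 6.1, 14.5, 16.2, 2.1, 0.0, 0.0, 10.0, 11.1.
Cumulative: 5.0, 19.6, 25.7, 40.2, 56.4, 58.5, 58.5, 58.5, 68.5, 79.6.
The total first reaches 68 DD on day 9.

day 9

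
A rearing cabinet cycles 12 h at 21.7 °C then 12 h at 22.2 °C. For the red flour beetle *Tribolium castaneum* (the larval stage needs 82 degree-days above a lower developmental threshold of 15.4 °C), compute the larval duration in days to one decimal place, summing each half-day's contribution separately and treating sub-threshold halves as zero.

Day half: max(0, 21.7 − 15.4) × 0.5 = 6.3 × 0.5 = 3.15 DD.
Night half: max(0, 22.2 − 15.4) × 0.5 = 6.8 × 0.5 = 3.40 DD.
Per 24 h: 6.55 DD/day.
Duration = 82 / 6.55 = 12.519 ≈ 12.5 days.

12.5 days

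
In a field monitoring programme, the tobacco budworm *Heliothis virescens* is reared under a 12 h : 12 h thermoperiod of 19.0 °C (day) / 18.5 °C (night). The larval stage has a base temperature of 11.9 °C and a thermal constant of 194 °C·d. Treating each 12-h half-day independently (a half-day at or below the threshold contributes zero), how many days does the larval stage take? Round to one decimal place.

28.3 days

Day half: max(0, 19.0 − 11.9) × 0.5 = 7.1 × 0.5 = 3.55 DD.
Night half: max(0, 18.5 − 11.9) × 0.5 = 6.6 × 0.5 = 3.30 DD.
Per 24 h: 6.85 DD/day.
Duration = 194 / 6.85 = 28.321 ≈ 28.3 days.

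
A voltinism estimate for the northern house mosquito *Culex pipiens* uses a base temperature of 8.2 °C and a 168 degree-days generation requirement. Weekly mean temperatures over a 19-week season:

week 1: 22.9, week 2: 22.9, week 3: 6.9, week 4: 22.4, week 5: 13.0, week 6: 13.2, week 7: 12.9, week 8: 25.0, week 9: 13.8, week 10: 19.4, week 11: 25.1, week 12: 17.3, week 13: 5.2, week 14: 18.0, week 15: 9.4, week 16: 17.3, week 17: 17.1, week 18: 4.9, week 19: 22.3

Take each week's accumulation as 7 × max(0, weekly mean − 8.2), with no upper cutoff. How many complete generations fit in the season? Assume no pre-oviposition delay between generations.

Weekly DD (7 × max(0, T̄ − 8.2)): 102.9, 102.9, 0.0, 99.4, 33.6, 35.0, 32.9, 117.6, 39.2, 78.4, 118.3, 63.7, 0.0, 68.6, 8.4, 63.7, 62.3, 0.0, 98.7.
Season total = 1125.6 DD.
Complete generations = ⌊1125.6 / 168⌋ = 6.

6 generations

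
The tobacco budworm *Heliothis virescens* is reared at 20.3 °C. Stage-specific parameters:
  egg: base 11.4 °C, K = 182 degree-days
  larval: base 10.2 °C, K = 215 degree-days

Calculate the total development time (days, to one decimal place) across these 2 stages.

egg: 182 / (20.3 − 11.4) = 182 / 8.9 = 20.449 d.
larval: 215 / (20.3 − 10.2) = 215 / 10.1 = 21.287 d.
Sum = 41.737 ≈ 41.7 days.

41.7 days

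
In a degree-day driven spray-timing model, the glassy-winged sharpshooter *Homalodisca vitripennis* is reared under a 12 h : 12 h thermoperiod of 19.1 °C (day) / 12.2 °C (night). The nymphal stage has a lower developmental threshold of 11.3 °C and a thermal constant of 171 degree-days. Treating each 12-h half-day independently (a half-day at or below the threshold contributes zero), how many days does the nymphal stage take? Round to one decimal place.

Day half: max(0, 19.1 − 11.3) × 0.5 = 7.8 × 0.5 = 3.90 DD.
Night half: max(0, 12.2 − 11.3) × 0.5 = 0.9 × 0.5 = 0.45 DD.
Per 24 h: 4.35 DD/day.
Duration = 171 / 4.35 = 39.310 ≈ 39.3 days.

39.3 days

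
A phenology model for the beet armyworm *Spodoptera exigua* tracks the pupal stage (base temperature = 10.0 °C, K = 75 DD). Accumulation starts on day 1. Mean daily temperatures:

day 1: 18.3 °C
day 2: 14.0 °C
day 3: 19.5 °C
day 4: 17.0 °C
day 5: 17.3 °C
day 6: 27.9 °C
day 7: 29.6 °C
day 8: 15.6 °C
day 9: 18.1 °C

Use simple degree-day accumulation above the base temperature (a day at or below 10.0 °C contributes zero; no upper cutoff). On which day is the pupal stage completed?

day 8

Daily DD above 10.0 °C: 8.3, 4.0, 9.5, 7.0, 7.3, 17.9, 19.6, 5.6, 8.1.
Cumulative: 8.3, 12.3, 21.8, 28.8, 36.1, 54.0, 73.6, 79.2, 87.3.
The total first reaches 75 DD on day 8.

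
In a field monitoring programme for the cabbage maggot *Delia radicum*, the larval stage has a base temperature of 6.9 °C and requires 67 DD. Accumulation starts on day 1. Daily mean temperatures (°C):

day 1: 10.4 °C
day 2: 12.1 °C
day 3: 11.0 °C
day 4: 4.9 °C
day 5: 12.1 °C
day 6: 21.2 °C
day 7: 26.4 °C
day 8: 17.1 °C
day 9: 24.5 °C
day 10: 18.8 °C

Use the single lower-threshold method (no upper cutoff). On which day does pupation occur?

day 9

Daily DD above 6.9 °C: 3.5, 5.2, 4.1, 0.0, 5.2, 14.3, 19.5, 10.2, 17.6, 11.9.
Cumulative: 3.5, 8.7, 12.8, 12.8, 18.0, 32.3, 51.8, 62.0, 79.6, 91.5.
The total first reaches 67 DD on day 9.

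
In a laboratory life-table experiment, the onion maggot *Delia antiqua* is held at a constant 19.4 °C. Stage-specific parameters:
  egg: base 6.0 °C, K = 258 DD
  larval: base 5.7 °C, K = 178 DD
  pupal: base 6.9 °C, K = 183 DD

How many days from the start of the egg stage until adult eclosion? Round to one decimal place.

46.9 days

egg: 258 / (19.4 − 6.0) = 258 / 13.4 = 19.254 d.
larval: 178 / (19.4 − 5.7) = 178 / 13.7 = 12.993 d.
pupal: 183 / (19.4 − 6.9) = 183 / 12.5 = 14.640 d.
Sum = 46.886 ≈ 46.9 days.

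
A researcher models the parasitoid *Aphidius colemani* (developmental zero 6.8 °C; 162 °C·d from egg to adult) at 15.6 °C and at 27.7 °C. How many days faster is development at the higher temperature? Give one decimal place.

At 15.6 °C: 162 / (15.6 − 6.8) = 162 / 8.8 = 18.409 d.
At 27.7 °C: 162 / (27.7 − 6.8) = 162 / 20.9 = 7.751 d.
Difference = |18.409 − 7.751| = 10.658 ≈ 10.7 days.

10.7 days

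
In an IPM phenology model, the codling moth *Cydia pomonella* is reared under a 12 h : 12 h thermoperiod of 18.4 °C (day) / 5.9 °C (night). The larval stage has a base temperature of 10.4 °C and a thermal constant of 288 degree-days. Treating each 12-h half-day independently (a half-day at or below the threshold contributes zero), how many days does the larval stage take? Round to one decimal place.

72.0 days

Day half: max(0, 18.4 − 10.4) × 0.5 = 8.0 × 0.5 = 4.00 DD.
Night half: max(0, 5.9 − 10.4) × 0.5 = 0.0 × 0.5 = 0.00 DD.
Per 24 h: 4.00 DD/day.
Duration = 288 / 4.00 = 72.000 ≈ 72.0 days.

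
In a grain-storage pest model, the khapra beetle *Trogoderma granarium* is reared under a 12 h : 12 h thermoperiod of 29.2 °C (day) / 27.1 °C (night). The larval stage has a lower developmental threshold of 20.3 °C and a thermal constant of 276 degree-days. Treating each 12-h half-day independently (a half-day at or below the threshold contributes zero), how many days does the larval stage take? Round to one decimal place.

Day half: max(0, 29.2 − 20.3) × 0.5 = 8.9 × 0.5 = 4.45 DD.
Night half: max(0, 27.1 − 20.3) × 0.5 = 6.8 × 0.5 = 3.40 DD.
Per 24 h: 7.85 DD/day.
Duration = 276 / 7.85 = 35.159 ≈ 35.2 days.

35.2 days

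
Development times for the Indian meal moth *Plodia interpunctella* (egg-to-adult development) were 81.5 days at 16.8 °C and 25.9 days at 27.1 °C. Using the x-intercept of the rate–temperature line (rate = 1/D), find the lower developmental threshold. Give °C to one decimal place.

Equal thermal constants: D₁(T₁ − T_b) = D₂(T₂ − T_b).
81.5·(16.8 − T_b) = 25.9·(27.1 − T_b)
T_b = (81.5·16.8 − 25.9·27.1) / (81.5 − 25.9) = 667.31 / 55.6 = 12.002 °C ≈ 12.0 °C.

12.0 °C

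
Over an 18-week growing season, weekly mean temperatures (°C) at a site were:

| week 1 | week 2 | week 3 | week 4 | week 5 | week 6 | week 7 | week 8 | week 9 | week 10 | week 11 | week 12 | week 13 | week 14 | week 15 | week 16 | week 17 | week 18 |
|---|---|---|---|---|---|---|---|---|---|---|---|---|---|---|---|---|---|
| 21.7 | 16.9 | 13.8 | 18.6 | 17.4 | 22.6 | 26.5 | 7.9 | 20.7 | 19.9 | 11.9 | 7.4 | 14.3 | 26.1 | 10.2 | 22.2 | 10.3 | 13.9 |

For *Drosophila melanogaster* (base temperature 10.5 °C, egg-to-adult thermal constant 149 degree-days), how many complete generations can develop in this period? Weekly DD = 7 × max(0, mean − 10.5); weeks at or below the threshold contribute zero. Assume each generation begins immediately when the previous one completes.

5 generations

Weekly DD (7 × max(0, T̄ − 10.5)): 78.4, 44.8, 23.1, 56.7, 48.3, 84.7, 112.0, 0.0, 71.4, 65.8, 9.8, 0.0, 26.6, 109.2, 0.0, 81.9, 0.0, 23.8.
Season total = 836.5 DD.
Complete generations = ⌊836.5 / 149⌋ = 5.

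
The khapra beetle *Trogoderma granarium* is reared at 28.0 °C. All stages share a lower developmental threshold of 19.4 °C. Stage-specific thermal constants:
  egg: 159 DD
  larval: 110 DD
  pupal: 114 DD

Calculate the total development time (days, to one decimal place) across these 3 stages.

Daily accumulation at 28.0 °C = 28.0 − 19.4 = 8.6 DD/day.
Total K = 159 + 110 + 114 = 383 DD.
Total duration = 383 / 8.6 = 44.535 ≈ 44.5 days.

44.5 days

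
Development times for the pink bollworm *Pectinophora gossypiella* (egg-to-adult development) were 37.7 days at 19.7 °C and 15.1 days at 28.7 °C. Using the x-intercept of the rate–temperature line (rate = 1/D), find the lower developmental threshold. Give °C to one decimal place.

13.7 °C

Under the model K = D·(T − T_b), so D₁·(T₁ − T_b) = D₂·(T₂ − T_b).
37.7·(19.7 − T_b) = 15.1·(28.7 − T_b)
T_b = (37.7·19.7 − 15.1·28.7) / (37.7 − 15.1) = 309.32 / 22.6 = 13.687 °C ≈ 13.7 °C.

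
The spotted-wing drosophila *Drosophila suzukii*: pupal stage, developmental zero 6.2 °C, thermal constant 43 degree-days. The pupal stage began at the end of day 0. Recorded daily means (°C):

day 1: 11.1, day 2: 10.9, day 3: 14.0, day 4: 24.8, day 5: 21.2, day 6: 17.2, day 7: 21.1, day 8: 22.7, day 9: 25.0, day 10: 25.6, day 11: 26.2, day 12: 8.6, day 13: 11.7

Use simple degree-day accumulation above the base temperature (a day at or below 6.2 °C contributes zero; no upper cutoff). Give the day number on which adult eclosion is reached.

Daily DD above 6.2 °C: 4.9, 4.7, 7.8, 18.6, 15.0, 11.0, 14.9, 16.5, 18.8, 19.4, 20.0, 2.4, 5.5.
Cumulative: 4.9, 9.6, 17.4, 36.0, 51.0, 62.0, 76.9, 93.4, 112.2, 131.6, 151.6, 154.0, 159.5.
The total first reaches 43 DD on day 5.

day 5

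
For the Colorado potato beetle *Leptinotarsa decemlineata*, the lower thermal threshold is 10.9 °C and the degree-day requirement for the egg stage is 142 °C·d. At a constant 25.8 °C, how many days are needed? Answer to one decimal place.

9.5 days

Daily accumulation = 25.8 − 10.9 = 14.9 DD/day.
Duration = 142 / 14.9 = 9.530 ≈ 9.5 days.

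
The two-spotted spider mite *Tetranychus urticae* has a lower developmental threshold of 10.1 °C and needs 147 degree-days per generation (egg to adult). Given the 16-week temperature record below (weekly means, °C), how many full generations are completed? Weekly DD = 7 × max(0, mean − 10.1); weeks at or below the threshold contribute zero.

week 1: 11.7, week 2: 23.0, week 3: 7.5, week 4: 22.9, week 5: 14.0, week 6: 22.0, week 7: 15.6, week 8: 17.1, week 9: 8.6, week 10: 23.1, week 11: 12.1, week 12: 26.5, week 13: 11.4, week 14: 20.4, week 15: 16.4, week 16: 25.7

5 generations

Weekly DD (7 × max(0, T̄ − 10.1)): 11.2, 90.3, 0.0, 89.6, 27.3, 83.3, 38.5, 49.0, 0.0, 91.0, 14.0, 114.8, 9.1, 72.1, 44.1, 109.2.
Season total = 843.5 DD.
Complete generations = ⌊843.5 / 147⌋ = 5.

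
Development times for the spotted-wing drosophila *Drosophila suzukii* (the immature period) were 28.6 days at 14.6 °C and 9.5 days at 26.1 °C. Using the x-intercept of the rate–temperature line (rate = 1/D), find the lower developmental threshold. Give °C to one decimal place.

Equal thermal constants: D₁(T₁ − T_b) = D₂(T₂ − T_b).
28.6·(14.6 − T_b) = 9.5·(26.1 − T_b)
T_b = (28.6·14.6 − 9.5·26.1) / (28.6 − 9.5) = 169.61 / 19.1 = 8.880 °C ≈ 8.9 °C.

8.9 °C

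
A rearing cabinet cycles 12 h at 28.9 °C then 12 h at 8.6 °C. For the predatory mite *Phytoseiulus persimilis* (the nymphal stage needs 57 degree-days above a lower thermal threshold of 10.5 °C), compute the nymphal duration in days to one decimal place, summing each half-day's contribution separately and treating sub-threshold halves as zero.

Day half: max(0, 28.9 − 10.5) × 0.5 = 18.4 × 0.5 = 9.20 DD.
Night half: max(0, 8.6 − 10.5) × 0.5 = 0.0 × 0.5 = 0.00 DD.
Per 24 h: 9.20 DD/day.
Duration = 57 / 9.20 = 6.196 ≈ 6.2 days.

6.2 days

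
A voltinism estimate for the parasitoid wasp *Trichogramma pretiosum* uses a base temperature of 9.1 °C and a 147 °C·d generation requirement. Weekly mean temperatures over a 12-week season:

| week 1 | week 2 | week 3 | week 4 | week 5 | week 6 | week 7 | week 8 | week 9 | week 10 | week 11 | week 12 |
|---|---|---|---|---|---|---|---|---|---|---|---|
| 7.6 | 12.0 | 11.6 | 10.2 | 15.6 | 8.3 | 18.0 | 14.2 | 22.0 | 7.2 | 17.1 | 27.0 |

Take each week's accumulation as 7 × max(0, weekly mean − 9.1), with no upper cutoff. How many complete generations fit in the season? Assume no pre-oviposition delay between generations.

3 generations

Weekly DD (7 × max(0, T̄ − 9.1)): 0.0, 20.3, 17.5, 7.7, 45.5, 0.0, 62.3, 35.7, 90.3, 0.0, 56.0, 125.3.
Season total = 460.6 DD.
Complete generations = ⌊460.6 / 147⌋ = 3.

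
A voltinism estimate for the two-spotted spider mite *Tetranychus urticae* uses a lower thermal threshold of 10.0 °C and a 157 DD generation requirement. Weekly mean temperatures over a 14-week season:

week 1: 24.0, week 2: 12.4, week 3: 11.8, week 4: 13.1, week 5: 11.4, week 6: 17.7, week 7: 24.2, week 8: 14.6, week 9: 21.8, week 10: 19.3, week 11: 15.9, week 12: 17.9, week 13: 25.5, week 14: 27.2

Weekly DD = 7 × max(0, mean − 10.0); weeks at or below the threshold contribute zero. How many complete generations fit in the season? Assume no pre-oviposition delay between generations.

Weekly DD (7 × max(0, T̄ − 10.0)): 98.0, 16.8, 12.6, 21.7, 9.8, 53.9, 99.4, 32.2, 82.6, 65.1, 41.3, 55.3, 108.5, 120.4.
Season total = 817.6 DD.
Complete generations = ⌊817.6 / 157⌋ = 5.

5 generations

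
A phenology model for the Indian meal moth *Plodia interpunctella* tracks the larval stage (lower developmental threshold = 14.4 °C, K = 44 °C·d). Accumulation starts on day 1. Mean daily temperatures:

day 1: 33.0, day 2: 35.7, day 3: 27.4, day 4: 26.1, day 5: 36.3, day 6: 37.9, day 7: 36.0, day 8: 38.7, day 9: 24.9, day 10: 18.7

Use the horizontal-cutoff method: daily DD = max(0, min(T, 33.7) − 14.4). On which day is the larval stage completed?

day 3

Daily DD above 14.4 °C (capped at 19.3): 18.6, 19.3, 13.0, 11.7, 19.3, 19.3, 19.3, 19.3, 10.5, 4.3.
Cumulative: 18.6, 37.9, 50.9, 62.6, 81.9, 101.2, 120.5, 139.8, 150.3, 154.6.
The total first reaches 44 DD on day 3.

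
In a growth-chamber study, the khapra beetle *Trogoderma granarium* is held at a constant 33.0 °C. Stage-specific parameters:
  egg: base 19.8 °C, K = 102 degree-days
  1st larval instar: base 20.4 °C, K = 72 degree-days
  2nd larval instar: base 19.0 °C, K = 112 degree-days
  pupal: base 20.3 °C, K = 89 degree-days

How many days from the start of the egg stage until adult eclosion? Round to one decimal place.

egg: 102 / (33.0 − 19.8) = 102 / 13.2 = 7.727 d.
1st larval instar: 72 / (33.0 − 20.4) = 72 / 12.6 = 5.714 d.
2nd larval instar: 112 / (33.0 − 19.0) = 112 / 14.0 = 8.000 d.
pupal: 89 / (33.0 − 20.3) = 89 / 12.7 = 7.008 d.
Sum = 28.449 ≈ 28.4 days.

28.4 days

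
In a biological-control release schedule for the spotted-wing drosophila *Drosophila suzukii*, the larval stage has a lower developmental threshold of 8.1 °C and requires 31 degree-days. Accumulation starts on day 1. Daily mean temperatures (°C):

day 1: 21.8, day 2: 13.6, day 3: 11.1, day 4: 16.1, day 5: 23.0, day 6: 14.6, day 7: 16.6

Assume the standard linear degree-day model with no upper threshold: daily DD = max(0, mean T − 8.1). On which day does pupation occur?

day 5

Daily DD above 8.1 °C: 13.7, 5.5, 3.0, 8.0, 14.9, 6.5, 8.5.
Cumulative: 13.7, 19.2, 22.2, 30.2, 45.1, 51.6, 60.1.
The total first reaches 31 DD on day 5.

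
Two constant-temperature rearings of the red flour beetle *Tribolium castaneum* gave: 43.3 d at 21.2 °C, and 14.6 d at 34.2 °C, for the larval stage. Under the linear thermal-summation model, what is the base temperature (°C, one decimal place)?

14.6 °C

Linear rate model ⇒ the product D·(T − T_b) is constant across temperatures.
43.3·(21.2 − T_b) = 14.6·(34.2 − T_b)
T_b = (43.3·21.2 − 14.6·34.2) / (43.3 − 14.6) = 418.64 / 28.7 = 14.587 °C ≈ 14.6 °C.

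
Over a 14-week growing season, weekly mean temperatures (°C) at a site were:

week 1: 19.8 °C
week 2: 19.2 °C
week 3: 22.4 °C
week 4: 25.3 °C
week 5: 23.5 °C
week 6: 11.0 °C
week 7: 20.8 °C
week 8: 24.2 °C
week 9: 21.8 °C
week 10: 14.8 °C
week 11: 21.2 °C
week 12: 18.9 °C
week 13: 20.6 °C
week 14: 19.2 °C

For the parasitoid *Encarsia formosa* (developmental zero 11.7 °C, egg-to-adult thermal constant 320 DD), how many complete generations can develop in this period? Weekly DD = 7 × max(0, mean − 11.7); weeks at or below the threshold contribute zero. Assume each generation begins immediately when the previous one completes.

2 generations

Weekly DD (7 × max(0, T̄ − 11.7)): 56.7, 52.5, 74.9, 95.2, 82.6, 0.0, 63.7, 87.5, 70.7, 21.7, 66.5, 50.4, 62.3, 52.5.
Season total = 837.2 DD.
Complete generations = ⌊837.2 / 320⌋ = 2.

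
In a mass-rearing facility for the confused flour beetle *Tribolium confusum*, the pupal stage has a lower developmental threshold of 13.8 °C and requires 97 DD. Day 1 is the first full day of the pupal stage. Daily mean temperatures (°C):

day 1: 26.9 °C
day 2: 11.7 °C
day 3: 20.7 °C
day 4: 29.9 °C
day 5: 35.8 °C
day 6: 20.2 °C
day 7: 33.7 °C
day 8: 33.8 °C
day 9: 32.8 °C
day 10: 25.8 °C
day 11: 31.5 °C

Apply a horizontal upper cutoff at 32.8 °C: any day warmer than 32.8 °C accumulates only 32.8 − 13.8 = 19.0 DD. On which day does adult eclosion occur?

day 8

Daily DD above 13.8 °C (capped at 19.0): 13.1, 0.0, 6.9, 16.1, 19.0, 6.4, 19.0, 19.0, 19.0, 12.0, 17.7.
Cumulative: 13.1, 13.1, 20.0, 36.1, 55.1, 61.5, 80.5, 99.5, 118.5, 130.5, 148.2.
The total first reaches 97 DD on day 8.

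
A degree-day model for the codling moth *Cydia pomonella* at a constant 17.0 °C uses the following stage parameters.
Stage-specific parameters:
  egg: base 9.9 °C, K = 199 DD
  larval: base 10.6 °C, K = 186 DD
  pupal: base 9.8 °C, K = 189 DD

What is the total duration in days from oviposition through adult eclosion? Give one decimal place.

83.3 days

egg: 199 / (17.0 − 9.9) = 199 / 7.1 = 28.028 d.
larval: 186 / (17.0 − 10.6) = 186 / 6.4 = 29.062 d.
pupal: 189 / (17.0 − 9.8) = 189 / 7.2 = 26.250 d.
Sum = 83.341 ≈ 83.3 days.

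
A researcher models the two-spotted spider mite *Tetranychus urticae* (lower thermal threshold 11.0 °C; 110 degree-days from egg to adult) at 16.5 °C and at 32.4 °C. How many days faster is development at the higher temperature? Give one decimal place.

14.9 days

At 16.5 °C: 110 / (16.5 − 11.0) = 110 / 5.5 = 20.000 d.
At 32.4 °C: 110 / (32.4 − 11.0) = 110 / 21.4 = 5.140 d.
Difference = |20.000 − 5.140| = 14.860 ≈ 14.9 days.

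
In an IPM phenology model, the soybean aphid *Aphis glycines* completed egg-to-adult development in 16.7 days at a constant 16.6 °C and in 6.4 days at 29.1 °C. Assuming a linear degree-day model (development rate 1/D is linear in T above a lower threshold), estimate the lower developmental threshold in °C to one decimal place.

Under the model K = D·(T − T_b), so D₁·(T₁ − T_b) = D₂·(T₂ − T_b).
16.7·(16.6 − T_b) = 6.4·(29.1 − T_b)
T_b = (16.7·16.6 − 6.4·29.1) / (16.7 − 6.4) = 90.98 / 10.3 = 8.833 °C ≈ 8.8 °C.

8.8 °C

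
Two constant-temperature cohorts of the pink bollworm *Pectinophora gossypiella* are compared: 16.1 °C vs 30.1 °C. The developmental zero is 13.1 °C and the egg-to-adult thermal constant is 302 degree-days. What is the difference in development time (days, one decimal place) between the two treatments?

82.9 days

At 16.1 °C: 302 / (16.1 − 13.1) = 302 / 3.0 = 100.667 d.
At 30.1 °C: 302 / (30.1 − 13.1) = 302 / 17.0 = 17.765 d.
Difference = |100.667 − 17.765| = 82.902 ≈ 82.9 days.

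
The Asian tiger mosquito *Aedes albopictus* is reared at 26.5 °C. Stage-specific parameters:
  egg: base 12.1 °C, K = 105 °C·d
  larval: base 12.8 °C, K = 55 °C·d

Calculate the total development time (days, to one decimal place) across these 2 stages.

11.3 days

egg: 105 / (26.5 − 12.1) = 105 / 14.4 = 7.292 d.
larval: 55 / (26.5 − 12.8) = 55 / 13.7 = 4.015 d.
Sum = 11.306 ≈ 11.3 days.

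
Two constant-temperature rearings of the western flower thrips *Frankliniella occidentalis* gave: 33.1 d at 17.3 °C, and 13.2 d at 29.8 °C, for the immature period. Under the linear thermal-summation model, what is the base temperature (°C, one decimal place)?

9.0 °C

Equal thermal constants: D₁(T₁ − T_b) = D₂(T₂ − T_b).
33.1·(17.3 − T_b) = 13.2·(29.8 − T_b)
T_b = (33.1·17.3 − 13.2·29.8) / (33.1 − 13.2) = 179.27 / 19.9 = 9.009 °C ≈ 9.0 °C.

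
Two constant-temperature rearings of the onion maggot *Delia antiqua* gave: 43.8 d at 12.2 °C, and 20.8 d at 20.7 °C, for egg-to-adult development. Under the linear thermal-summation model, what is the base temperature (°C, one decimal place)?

Equal thermal constants: D₁(T₁ − T_b) = D₂(T₂ − T_b).
43.8·(12.2 − T_b) = 20.8·(20.7 − T_b)
T_b = (43.8·12.2 − 20.8·20.7) / (43.8 − 20.8) = 103.80 / 23.0 = 4.513 °C ≈ 4.5 °C.

4.5 °C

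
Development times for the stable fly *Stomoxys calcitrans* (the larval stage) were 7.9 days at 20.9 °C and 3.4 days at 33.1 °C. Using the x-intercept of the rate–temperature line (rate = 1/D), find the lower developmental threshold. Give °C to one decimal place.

Equal thermal constants: D₁(T₁ − T_b) = D₂(T₂ − T_b).
7.9·(20.9 − T_b) = 3.4·(33.1 − T_b)
T_b = (7.9·20.9 − 3.4·33.1) / (7.9 − 3.4) = 52.57 / 4.5 = 11.682 °C ≈ 11.7 °C.

11.7 °C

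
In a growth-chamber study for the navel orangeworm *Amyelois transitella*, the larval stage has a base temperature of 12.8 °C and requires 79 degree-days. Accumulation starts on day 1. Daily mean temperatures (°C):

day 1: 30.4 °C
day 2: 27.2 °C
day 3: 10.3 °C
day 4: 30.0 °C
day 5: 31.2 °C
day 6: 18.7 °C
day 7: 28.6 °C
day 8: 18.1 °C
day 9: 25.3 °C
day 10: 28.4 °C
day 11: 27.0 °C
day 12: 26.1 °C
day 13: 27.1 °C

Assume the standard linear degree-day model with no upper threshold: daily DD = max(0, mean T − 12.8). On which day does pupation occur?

day 7

Daily DD above 12.8 °C: 17.6, 14.4, 0.0, 17.2, 18.4, 5.9, 15.8, 5.3, 12.5, 15.6, 14.2, 13.3, 14.3.
Cumulative: 17.6, 32.0, 32.0, 49.2, 67.6, 73.5, 89.3, 94.6, 107.1, 122.7, 136.9, 150.2, 164.5.
The total first reaches 79 DD on day 7.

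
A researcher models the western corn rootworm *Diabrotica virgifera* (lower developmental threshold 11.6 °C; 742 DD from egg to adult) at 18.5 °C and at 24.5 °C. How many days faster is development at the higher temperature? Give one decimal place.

50.0 days

At 18.5 °C: 742 / (18.5 − 11.6) = 742 / 6.9 = 107.536 d.
At 24.5 °C: 742 / (24.5 − 11.6) = 742 / 12.9 = 57.519 d.
Difference = |107.536 − 57.519| = 50.017 ≈ 50.0 days.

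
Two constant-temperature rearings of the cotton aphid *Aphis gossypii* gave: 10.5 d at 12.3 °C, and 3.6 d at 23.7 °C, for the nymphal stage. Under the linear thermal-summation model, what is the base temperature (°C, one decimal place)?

6.4 °C

Linear rate model ⇒ the product D·(T − T_b) is constant across temperatures.
10.5·(12.3 − T_b) = 3.6·(23.7 − T_b)
T_b = (10.5·12.3 − 3.6·23.7) / (10.5 − 3.6) = 43.83 / 6.9 = 6.352 °C ≈ 6.4 °C.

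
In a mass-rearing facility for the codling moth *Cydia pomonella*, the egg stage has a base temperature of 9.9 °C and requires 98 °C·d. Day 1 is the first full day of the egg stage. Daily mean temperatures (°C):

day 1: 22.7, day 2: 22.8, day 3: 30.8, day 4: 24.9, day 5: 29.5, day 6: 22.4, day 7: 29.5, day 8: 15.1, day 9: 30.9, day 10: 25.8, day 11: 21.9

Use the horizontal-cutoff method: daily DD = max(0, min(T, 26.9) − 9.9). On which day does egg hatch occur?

day 7

Daily DD above 9.9 °C (capped at 17.0): 12.8, 12.9, 17.0, 15.0, 17.0, 12.5, 17.0, 5.2, 17.0, 15.9, 12.0.
Cumulative: 12.8, 25.7, 42.7, 57.7, 74.7, 87.2, 104.2, 109.4, 126.4, 142.3, 154.3.
The total first reaches 98 DD on day 7.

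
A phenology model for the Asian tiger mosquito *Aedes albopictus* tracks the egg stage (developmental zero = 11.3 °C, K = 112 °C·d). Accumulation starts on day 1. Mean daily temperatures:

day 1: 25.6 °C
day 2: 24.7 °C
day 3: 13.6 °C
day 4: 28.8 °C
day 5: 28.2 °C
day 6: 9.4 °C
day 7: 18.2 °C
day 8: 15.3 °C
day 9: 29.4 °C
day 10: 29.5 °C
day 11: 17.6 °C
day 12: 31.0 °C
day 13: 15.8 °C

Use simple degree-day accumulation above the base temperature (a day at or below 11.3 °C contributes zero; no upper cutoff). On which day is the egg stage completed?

day 11

Daily DD above 11.3 °C: 14.3, 13.4, 2.3, 17.5, 16.9, 0.0, 6.9, 4.0, 18.1, 18.2, 6.3, 19.7, 4.5.
Cumulative: 14.3, 27.7, 30.0, 47.5, 64.4, 64.4, 71.3, 75.3, 93.4, 111.6, 117.9, 137.6, 142.1.
The total first reaches 112 DD on day 11.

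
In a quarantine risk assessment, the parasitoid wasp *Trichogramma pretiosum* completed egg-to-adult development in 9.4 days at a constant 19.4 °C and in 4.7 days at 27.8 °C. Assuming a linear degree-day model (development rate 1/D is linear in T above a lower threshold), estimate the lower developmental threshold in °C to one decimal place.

Under the model K = D·(T − T_b), so D₁·(T₁ − T_b) = D₂·(T₂ − T_b).
9.4·(19.4 − T_b) = 4.7·(27.8 − T_b)
T_b = (9.4·19.4 − 4.7·27.8) / (9.4 − 4.7) = 51.70 / 4.7 = 11.000 °C ≈ 11.0 °C.

11.0 °C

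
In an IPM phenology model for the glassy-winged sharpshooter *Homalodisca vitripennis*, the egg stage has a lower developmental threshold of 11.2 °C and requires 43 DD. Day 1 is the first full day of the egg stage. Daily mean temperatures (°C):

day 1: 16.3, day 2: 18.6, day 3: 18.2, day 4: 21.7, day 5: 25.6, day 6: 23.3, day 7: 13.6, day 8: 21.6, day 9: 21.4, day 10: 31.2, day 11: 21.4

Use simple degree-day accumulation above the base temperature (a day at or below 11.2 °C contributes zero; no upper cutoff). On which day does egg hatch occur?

day 5

Daily DD above 11.2 °C: 5.1, 7.4, 7.0, 10.5, 14.4, 12.1, 2.4, 10.4, 10.2, 20.0, 10.2.
Cumulative: 5.1, 12.5, 19.5, 30.0, 44.4, 56.5, 58.9, 69.3, 79.5, 99.5, 109.7.
The total first reaches 43 DD on day 5.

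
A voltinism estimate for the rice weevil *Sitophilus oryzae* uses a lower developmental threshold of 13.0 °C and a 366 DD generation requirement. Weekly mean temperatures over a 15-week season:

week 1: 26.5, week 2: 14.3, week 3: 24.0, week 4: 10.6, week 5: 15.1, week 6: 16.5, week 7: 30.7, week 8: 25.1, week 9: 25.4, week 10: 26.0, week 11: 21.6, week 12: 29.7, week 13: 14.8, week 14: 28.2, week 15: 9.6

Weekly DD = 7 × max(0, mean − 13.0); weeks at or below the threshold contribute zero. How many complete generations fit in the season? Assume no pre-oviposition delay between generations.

Weekly DD (7 × max(0, T̄ − 13.0)): 94.5, 9.1, 77.0, 0.0, 14.7, 24.5, 123.9, 84.7, 86.8, 91.0, 60.2, 116.9, 12.6, 106.4, 0.0.
Season total = 902.3 DD.
Complete generations = ⌊902.3 / 366⌋ = 2.

2 generations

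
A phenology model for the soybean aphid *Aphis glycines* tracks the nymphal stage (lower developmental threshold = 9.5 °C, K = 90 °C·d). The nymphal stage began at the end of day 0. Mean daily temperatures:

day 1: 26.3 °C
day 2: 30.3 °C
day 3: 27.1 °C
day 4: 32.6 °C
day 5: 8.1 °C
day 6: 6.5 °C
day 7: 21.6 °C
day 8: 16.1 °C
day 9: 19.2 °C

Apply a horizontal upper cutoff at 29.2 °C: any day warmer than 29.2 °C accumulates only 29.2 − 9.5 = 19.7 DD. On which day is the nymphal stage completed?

Daily DD above 9.5 °C (capped at 19.7): 16.8, 19.7, 17.6, 19.7, 0.0, 0.0, 12.1, 6.6, 9.7.
Cumulative: 16.8, 36.5, 54.1, 73.8, 73.8, 73.8, 85.9, 92.5, 102.2.
The total first reaches 90 DD on day 8.

day 8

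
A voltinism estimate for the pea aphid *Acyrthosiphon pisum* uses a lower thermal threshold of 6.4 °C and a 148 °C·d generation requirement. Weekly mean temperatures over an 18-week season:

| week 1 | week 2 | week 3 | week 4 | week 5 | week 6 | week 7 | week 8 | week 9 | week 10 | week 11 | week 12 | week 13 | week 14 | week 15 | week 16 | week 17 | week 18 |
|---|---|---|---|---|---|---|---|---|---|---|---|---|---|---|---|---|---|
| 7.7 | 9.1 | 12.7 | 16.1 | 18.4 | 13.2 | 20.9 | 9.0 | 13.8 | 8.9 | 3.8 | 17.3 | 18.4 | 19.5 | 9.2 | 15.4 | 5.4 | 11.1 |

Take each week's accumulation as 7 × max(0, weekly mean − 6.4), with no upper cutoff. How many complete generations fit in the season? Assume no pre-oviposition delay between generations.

5 generations

Weekly DD (7 × max(0, T̄ − 6.4)): 9.1, 18.9, 44.1, 67.9, 84.0, 47.6, 101.5, 18.2, 51.8, 17.5, 0.0, 76.3, 84.0, 91.7, 19.6, 63.0, 0.0, 32.9.
Season total = 828.1 DD.
Complete generations = ⌊828.1 / 148⌋ = 5.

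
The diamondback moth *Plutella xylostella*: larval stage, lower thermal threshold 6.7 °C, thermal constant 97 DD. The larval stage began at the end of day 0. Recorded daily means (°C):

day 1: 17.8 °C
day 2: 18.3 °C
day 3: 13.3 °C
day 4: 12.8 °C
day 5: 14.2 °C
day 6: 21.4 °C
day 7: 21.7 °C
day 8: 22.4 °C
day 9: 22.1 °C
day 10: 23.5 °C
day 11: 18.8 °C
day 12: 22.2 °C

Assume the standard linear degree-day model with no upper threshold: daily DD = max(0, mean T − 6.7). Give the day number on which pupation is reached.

Daily DD above 6.7 °C: 11.1, 11.6, 6.6, 6.1, 7.5, 14.7, 15.0, 15.7, 15.4, 16.8, 12.1, 15.5.
Cumulative: 11.1, 22.7, 29.3, 35.4, 42.9, 57.6, 72.6, 88.3, 103.7, 120.5, 132.6, 148.1.
The total first reaches 97 DD on day 9.

day 9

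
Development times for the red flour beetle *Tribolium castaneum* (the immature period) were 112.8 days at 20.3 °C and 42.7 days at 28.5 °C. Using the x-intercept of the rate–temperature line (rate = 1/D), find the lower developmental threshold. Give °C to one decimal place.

Equal thermal constants: D₁(T₁ − T_b) = D₂(T₂ − T_b).
112.8·(20.3 − T_b) = 42.7·(28.5 − T_b)
T_b = (112.8·20.3 − 42.7·28.5) / (112.8 − 42.7) = 1072.89 / 70.1 = 15.305 °C ≈ 15.3 °C.

15.3 °C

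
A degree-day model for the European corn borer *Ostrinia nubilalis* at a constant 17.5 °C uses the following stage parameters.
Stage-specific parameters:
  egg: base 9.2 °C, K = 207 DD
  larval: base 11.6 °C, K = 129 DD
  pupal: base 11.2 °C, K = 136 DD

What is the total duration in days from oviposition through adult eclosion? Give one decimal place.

68.4 days

egg: 207 / (17.5 − 9.2) = 207 / 8.3 = 24.940 d.
larval: 129 / (17.5 − 11.6) = 129 / 5.9 = 21.864 d.
pupal: 136 / (17.5 − 11.2) = 136 / 6.3 = 21.587 d.
Sum = 68.391 ≈ 68.4 days.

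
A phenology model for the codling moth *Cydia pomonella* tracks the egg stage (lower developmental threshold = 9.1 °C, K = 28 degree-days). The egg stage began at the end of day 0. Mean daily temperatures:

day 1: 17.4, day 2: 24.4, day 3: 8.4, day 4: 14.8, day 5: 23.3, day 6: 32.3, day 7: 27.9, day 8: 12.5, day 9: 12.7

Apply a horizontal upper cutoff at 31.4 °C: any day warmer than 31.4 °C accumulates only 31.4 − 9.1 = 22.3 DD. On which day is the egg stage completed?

day 4

Daily DD above 9.1 °C (capped at 22.3): 8.3, 15.3, 0.0, 5.7, 14.2, 22.3, 18.8, 3.4, 3.6.
Cumulative: 8.3, 23.6, 23.6, 29.3, 43.5, 65.8, 84.6, 88.0, 91.6.
The total first reaches 28 DD on day 4.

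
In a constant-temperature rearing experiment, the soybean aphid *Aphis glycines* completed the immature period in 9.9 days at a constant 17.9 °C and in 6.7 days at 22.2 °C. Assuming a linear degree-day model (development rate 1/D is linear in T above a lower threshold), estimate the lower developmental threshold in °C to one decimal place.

8.9 °C

Under the model K = D·(T − T_b), so D₁·(T₁ − T_b) = D₂·(T₂ − T_b).
9.9·(17.9 − T_b) = 6.7·(22.2 − T_b)
T_b = (9.9·17.9 − 6.7·22.2) / (9.9 − 6.7) = 28.47 / 3.2 = 8.897 °C ≈ 8.9 °C.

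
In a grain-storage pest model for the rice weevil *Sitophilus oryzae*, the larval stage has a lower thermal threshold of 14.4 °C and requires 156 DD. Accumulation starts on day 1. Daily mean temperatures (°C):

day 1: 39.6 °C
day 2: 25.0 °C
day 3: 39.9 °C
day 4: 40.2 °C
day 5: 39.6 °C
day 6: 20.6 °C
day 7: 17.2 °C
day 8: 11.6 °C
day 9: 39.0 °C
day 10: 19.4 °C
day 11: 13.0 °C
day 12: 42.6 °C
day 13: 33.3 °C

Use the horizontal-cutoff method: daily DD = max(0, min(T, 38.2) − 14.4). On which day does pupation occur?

day 12

Daily DD above 14.4 °C (capped at 23.8): 23.8, 10.6, 23.8, 23.8, 23.8, 6.2, 2.8, 0.0, 23.8, 5.0, 0.0, 23.8, 18.9.
Cumulative: 23.8, 34.4, 58.2, 82.0, 105.8, 112.0, 114.8, 114.8, 138.6, 143.6, 143.6, 167.4, 186.3.
The total first reaches 156 DD on day 12.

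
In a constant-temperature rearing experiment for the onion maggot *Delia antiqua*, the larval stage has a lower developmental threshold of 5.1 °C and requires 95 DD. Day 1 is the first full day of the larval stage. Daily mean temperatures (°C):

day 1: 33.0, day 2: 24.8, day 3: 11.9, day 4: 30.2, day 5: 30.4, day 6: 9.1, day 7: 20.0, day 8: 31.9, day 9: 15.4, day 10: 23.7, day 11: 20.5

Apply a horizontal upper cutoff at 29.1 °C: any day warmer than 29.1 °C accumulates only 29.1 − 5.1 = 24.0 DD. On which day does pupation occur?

day 5

Daily DD above 5.1 °C (capped at 24.0): 24.0, 19.7, 6.8, 24.0, 24.0, 4.0, 14.9, 24.0, 10.3, 18.6, 15.4.
Cumulative: 24.0, 43.7, 50.5, 74.5, 98.5, 102.5, 117.4, 141.4, 151.7, 170.3, 185.7.
The total first reaches 95 DD on day 5.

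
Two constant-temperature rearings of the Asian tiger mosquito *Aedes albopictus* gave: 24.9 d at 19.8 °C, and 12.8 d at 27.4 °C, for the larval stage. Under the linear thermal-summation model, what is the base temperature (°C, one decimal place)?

Equal thermal constants: D₁(T₁ − T_b) = D₂(T₂ − T_b).
24.9·(19.8 − T_b) = 12.8·(27.4 − T_b)
T_b = (24.9·19.8 − 12.8·27.4) / (24.9 − 12.8) = 142.30 / 12.1 = 11.760 °C ≈ 11.8 °C.

11.8 °C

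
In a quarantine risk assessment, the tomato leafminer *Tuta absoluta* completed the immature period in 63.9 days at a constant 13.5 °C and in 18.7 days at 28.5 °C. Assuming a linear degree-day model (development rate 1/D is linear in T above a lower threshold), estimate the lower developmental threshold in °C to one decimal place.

Equal thermal constants: D₁(T₁ − T_b) = D₂(T₂ − T_b).
63.9·(13.5 − T_b) = 18.7·(28.5 − T_b)
T_b = (63.9·13.5 − 18.7·28.5) / (63.9 − 18.7) = 329.70 / 45.2 = 7.294 °C ≈ 7.3 °C.

7.3 °C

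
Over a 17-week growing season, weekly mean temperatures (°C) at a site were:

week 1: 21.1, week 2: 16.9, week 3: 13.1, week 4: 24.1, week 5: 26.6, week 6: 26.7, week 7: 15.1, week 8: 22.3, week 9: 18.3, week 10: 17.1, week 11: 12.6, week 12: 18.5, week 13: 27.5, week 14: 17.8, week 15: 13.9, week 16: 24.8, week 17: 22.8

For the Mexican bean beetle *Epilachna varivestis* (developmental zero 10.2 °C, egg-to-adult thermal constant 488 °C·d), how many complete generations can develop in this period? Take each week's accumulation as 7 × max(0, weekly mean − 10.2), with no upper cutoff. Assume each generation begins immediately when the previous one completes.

Weekly DD (7 × max(0, T̄ − 10.2)): 76.3, 46.9, 20.3, 97.3, 114.8, 115.5, 34.3, 84.7, 56.7, 48.3, 16.8, 58.1, 121.1, 53.2, 25.9, 102.2, 88.2.
Season total = 1160.6 DD.
Complete generations = ⌊1160.6 / 488⌋ = 2.

2 generations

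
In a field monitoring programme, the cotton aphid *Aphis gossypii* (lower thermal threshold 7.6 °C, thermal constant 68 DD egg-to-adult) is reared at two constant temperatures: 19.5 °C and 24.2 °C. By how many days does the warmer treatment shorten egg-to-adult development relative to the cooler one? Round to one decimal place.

At 19.5 °C: 68 / (19.5 − 7.6) = 68 / 11.9 = 5.714 d.
At 24.2 °C: 68 / (24.2 − 7.6) = 68 / 16.6 = 4.096 d.
Difference = |5.714 − 4.096| = 1.618 ≈ 1.6 days.

1.6 days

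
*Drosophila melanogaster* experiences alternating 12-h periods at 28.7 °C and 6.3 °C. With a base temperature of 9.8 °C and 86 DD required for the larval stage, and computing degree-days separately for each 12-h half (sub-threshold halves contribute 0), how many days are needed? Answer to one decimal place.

9.1 days

Day half: max(0, 28.7 − 9.8) × 0.5 = 18.9 × 0.5 = 9.45 DD.
Night half: max(0, 6.3 − 9.8) × 0.5 = 0.0 × 0.5 = 0.00 DD.
Per 24 h: 9.45 DD/day.
Duration = 86 / 9.45 = 9.101 ≈ 9.1 days.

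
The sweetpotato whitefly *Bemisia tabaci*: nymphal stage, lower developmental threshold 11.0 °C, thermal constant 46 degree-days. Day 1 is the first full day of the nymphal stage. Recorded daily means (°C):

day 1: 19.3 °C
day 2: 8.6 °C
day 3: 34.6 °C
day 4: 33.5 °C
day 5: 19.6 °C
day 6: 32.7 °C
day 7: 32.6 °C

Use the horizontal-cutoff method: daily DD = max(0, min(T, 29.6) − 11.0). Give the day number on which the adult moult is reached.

Daily DD above 11.0 °C (capped at 18.6): 8.3, 0.0, 18.6, 18.6, 8.6, 18.6, 18.6.
Cumulative: 8.3, 8.3, 26.9, 45.5, 54.1, 72.7, 91.3.
The total first reaches 46 DD on day 5.

day 5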